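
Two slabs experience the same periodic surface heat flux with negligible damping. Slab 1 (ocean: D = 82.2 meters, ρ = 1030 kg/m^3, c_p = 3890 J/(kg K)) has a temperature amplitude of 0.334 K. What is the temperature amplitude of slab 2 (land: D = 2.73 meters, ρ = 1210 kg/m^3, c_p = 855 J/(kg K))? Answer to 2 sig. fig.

C_ocean = 3.29×10^8 J/(m²·K); C_land = 2.82×10^6 J/(m²·K).
A ∝ 1/C ⇒ A_land = A_ocean × C_ocean/C_land = 0.334 × 117 = 38.9 K.

39 K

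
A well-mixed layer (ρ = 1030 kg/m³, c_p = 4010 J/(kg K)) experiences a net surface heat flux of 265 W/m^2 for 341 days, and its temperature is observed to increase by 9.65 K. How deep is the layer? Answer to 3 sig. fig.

196 m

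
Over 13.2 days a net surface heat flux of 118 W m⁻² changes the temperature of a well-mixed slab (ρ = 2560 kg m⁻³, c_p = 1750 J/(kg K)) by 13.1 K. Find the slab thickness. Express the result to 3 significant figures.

2.29 m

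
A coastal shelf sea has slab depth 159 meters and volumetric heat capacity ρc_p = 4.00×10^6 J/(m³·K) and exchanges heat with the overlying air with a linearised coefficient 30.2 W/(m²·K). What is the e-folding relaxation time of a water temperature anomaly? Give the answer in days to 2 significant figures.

240 days

Areal heat capacity C = ρc_p × D = 4.00×10^6 × 159 = 6.36×10^8 J m⁻² K⁻¹.
Relaxation time τ = C / λ = 6.36×10^8 / 30.2 = 2.11×10^7 s.
In days: 2.11×10^7 s / (86400 s/day) = 244 days.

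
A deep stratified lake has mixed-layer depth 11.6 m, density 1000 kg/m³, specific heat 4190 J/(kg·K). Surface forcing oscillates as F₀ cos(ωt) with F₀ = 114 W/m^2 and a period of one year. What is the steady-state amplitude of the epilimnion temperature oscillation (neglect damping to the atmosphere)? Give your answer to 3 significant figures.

11.8 K

Areal heat capacity C = ρ c_p D = 1000 × 4190 × 11.6 = 4.86×10^7 J/(m^2 K).
Angular frequency ω = 2π / T = 2π / 3.15×10^7 s = 1.99×10^-7 s⁻¹.
Cω = 4.86×10^7 × 1.99×10^-7 = 9.68 W/(m²·K).
Amplitude A = F₀ / (Cω) = 114 / 9.68 = 11.8 K.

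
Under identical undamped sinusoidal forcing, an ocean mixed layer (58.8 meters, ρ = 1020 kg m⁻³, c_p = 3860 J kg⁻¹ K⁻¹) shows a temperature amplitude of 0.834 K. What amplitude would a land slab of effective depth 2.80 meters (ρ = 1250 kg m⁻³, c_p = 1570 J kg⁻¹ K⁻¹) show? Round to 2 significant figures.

C_ocean = 2.32×10^8 J/(m²·K); C_land = 5.50×10^6 J/(m²·K).
A ∝ 1/C ⇒ A_land = A_ocean × C_ocean/C_land = 0.834 × 42.1 = 35.1 K.

35 K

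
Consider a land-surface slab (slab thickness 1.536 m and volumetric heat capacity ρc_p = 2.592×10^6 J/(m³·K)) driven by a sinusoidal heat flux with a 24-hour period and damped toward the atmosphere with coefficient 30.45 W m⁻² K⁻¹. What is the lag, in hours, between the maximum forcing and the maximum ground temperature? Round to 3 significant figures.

Areal heat capacity C = ρc_p × D = 2.592×10^6 × 1.536 = 3.98×10^6 J/(m^2 K).
ω = 2π / 86400 s = 7.27×10^-5 s⁻¹.
Phase lag φ = arctan(Cω/λ) = arctan(290/30.45) = 1.47 rad.
Time lag = φ / ω = 1.47 / 7.27×10^-5 = 20200 s = 5.60 hours.

5.60 hours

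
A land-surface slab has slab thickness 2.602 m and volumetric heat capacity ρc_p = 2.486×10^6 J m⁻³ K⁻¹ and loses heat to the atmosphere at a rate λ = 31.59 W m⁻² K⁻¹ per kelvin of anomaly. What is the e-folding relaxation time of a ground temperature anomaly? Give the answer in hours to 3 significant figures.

Areal heat capacity C = ρc_p × D = 2.486×10^6 × 2.602 = 6.47×10^6 J m⁻² K⁻¹.
Relaxation time τ = C / λ = 6.47×10^6 / 31.59 = 2.05×10^5 s.
In hours: 2.05×10^5 s / (3600 s/hour) = 56.9 hours.

56.9 hours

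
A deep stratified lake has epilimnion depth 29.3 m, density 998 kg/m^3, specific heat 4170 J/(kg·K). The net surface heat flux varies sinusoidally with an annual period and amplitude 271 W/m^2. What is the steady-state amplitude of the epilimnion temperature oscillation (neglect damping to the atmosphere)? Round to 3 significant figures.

11.2 K

Areal heat capacity C = ρ c_p D = 998 × 4170 × 29.3 = 1.22×10^8 J/(m^2 K).
Angular frequency ω = 2π / T = 2π / 3.15×10^7 s = 1.99×10^-7 s⁻¹.
Cω = 1.22×10^8 × 1.99×10^-7 = 24.3 W/(m²·K).
Amplitude A = F₀ / (Cω) = 271 / 24.3 = 11.2 K.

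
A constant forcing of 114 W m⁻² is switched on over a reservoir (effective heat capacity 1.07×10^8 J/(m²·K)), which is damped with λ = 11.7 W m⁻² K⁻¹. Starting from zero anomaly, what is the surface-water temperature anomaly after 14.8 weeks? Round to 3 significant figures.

6.08 K

Areal heat capacity C = 1.07×10^8 J/(m²·K) (given).
τ = C / λ = 1.07×10^8 / 11.7 = 9.15×10^6 s.
Equilibrium anomaly ΔT_eq = F / λ = 114 / 11.7 = 9.74 K.
t = 14.8 weeks = 8.95×10^6 s, so t/τ = 0.979.
ΔT(t) = ΔT_eq (1 − e^(−t/τ)) = 9.74 × (1 − e^−0.979) = 6.08 K.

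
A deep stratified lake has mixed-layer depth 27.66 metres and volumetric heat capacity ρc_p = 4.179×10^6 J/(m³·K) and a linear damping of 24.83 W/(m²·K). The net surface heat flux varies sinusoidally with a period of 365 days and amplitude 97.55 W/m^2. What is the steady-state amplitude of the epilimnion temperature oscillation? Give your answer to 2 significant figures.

2.9 K

Areal heat capacity C = ρc_p × D = 4.179×10^6 × 27.66 = 1.16×10^8 J/(m^2 K).
Angular frequency ω = 2π / T = 2π / 3.15×10^7 s = 1.99×10^-7 s⁻¹.
√((Cω)² + λ²) = √((23.0)² + 24.83²) = 33.9 W/(m²·K).
Amplitude A = F₀ / √((Cω)²+λ²) = 97.55 / 33.9 = 2.88 K.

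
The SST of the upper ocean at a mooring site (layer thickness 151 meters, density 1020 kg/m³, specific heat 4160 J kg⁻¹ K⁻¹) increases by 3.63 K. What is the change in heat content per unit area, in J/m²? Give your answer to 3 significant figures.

Areal heat capacity C = ρ c_p D = 1020 × 4160 × 151 = 6.41×10^8 J/(m^2 K).
ΔQ = C ΔT = 6.41×10^8 × 3.63 = 2.33×10^9 J/m².

2.33×10^9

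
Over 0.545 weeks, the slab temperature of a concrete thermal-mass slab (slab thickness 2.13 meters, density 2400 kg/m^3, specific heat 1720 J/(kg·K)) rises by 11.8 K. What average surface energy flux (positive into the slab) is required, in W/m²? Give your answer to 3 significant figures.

315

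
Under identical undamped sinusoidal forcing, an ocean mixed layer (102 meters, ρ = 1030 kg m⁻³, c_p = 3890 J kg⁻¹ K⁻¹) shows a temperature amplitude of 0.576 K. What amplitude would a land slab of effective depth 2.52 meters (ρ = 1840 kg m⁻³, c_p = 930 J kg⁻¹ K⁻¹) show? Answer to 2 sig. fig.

55 K

C_ocean = 4.09×10^8 J/(m²·K); C_land = 4.31×10^6 J/(m²·K).
A ∝ 1/C ⇒ A_land = A_ocean × C_ocean/C_land = 0.576 × 94.8 = 54.6 K.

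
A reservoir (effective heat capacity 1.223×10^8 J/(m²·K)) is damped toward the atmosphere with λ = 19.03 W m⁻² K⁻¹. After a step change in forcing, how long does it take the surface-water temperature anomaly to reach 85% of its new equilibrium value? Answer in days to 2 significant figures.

Areal heat capacity C = 1.223×10^8 J/(m²·K) (given).
τ = C / λ = 1.22×10^8 / 19.03 = 6.43×10^6 s.
Fraction reached: 1 − e^(−t/τ) = 0.85 ⇒ t = −τ ln(1 − 0.85) = τ × 1.90.
t = 1.22×10^7 s = 141 days.

140 days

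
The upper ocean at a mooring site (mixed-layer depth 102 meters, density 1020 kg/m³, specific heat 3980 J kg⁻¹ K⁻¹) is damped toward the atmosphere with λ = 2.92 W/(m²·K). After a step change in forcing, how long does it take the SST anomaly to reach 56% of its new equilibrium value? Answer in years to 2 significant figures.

3.7 years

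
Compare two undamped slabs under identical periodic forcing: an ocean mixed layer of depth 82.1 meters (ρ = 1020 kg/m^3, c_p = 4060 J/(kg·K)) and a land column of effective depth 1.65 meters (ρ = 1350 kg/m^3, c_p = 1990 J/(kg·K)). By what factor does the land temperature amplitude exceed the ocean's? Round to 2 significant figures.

77

C_ocean = 1020 × 4060 × 82.1 = 3.40×10^8 J/(m²·K).
C_land = 1350 × 1990 × 1.65 = 4.43×10^6 J/(m²·K).
Undamped amplitude ∝ 1/C, so A_land/A_ocean = C_ocean/C_land = 76.7.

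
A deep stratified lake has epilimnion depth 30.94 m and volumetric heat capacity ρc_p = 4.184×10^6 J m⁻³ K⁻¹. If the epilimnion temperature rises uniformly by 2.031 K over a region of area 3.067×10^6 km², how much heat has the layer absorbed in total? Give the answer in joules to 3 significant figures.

8.06×10^20 J

Areal heat capacity C = ρc_p × D = 4.184×10^6 × 30.94 = 1.29×10^8 J/(m^2 K).
Heat per unit area: q = C ΔT = 1.29×10^8 × 2.031 = 2.63×10^8 J/m².
Total heat: Q = q × A = 2.63×10^8 × (3.067×10^6 × 10⁶ m²) = 8.06×10^20 J.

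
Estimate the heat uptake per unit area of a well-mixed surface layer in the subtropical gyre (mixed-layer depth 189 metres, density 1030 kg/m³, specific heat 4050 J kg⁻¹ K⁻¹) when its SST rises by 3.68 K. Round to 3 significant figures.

Areal heat capacity C = ρ c_p D = 1030 × 4050 × 189 = 7.88×10^8 J/(m^2 K).
ΔQ = C ΔT = 7.88×10^8 × 3.68 = 2.90×10^9 J/m².

2.90×10^9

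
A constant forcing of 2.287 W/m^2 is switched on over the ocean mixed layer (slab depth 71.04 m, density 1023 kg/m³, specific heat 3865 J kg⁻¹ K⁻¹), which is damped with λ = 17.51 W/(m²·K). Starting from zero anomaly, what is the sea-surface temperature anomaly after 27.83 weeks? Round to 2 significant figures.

Areal heat capacity C = ρ c_p D = 1023 × 3865 × 71.04 = 2.81×10^8 J/(m²·K).
τ = C / λ = 2.81×10^8 / 17.51 = 1.60×10^7 s.
Equilibrium anomaly ΔT_eq = F / λ = 2.287 / 17.51 = 0.131 K.
t = 27.83 weeks = 1.68×10^7 s, so t/τ = 1.05.
ΔT(t) = ΔT_eq (1 − e^(−t/τ)) = 0.131 × (1 − e^−1.05) = 0.0849 K.

0.085 K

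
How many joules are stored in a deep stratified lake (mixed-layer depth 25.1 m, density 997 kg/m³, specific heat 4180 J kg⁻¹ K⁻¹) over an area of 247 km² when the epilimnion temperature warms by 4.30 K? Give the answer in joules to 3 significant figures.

Areal heat capacity C = ρ c_p D = 997 × 4180 × 25.1 = 1.05×10^8 J/(m^2 K).
Heat per unit area: q = C ΔT = 1.05×10^8 × 4.30 = 4.50×10^8 J/m².
Total heat: Q = q × A = 4.50×10^8 × (247 × 10⁶ m²) = 1.11×10^17 J.

1.11×10^17 J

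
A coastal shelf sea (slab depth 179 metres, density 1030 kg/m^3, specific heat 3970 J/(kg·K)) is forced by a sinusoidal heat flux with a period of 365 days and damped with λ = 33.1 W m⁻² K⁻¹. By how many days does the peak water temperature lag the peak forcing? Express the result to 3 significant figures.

78.3 days

Areal heat capacity C = ρ c_p D = 1030 × 3970 × 179 = 7.32×10^8 J/(m²·K).
ω = 2π / 3.15×10^7 s = 1.99×10^-7 s⁻¹.
Phase lag φ = arctan(Cω/λ) = arctan(146/33.1) = 1.35 rad.
Time lag = φ / ω = 1.35 / 1.99×10^-7 = 6.76×10^6 s = 78.3 days.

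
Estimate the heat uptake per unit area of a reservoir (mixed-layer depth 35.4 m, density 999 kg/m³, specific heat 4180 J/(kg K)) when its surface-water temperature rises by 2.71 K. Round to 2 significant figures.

Areal heat capacity C = ρ c_p D = 999 × 4180 × 35.4 = 1.48×10^8 J/(m^2 K).
ΔQ = C ΔT = 1.48×10^8 × 2.71 = 4.01×10^8 J/m².

4.0×10^8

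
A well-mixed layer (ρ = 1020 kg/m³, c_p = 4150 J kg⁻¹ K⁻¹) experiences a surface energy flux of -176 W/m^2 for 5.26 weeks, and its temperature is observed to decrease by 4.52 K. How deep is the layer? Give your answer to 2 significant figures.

Heat input Q = F Δt = -176 × 3.18×10^6 s = -5.60×10^8 J/m².
Required areal heat capacity C = Q / ΔT = 1.24×10^8 J/(m²·K).
Depth D = C / (ρ c_p) = 1.24×10^8 / (1020 × 4150) = 29.3 m.

29 m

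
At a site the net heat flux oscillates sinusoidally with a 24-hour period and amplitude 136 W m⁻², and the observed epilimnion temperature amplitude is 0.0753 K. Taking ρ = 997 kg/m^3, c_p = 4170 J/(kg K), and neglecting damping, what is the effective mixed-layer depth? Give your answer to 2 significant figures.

6.0 m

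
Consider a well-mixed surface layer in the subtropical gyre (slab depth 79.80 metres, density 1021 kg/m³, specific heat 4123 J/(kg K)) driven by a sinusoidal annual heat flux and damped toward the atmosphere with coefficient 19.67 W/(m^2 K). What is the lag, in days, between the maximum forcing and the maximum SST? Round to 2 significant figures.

75 days

Areal heat capacity C = ρ c_p D = 1021 × 4123 × 79.80 = 3.36×10^8 J/(m^2 K).
ω = 2π / 3.15×10^7 s = 1.99×10^-7 s⁻¹.
Phase lag φ = arctan(Cω/λ) = arctan(66.9/19.67) = 1.28 rad.
Time lag = φ / ω = 1.28 / 1.99×10^-7 = 6.45×10^6 s = 74.6 days.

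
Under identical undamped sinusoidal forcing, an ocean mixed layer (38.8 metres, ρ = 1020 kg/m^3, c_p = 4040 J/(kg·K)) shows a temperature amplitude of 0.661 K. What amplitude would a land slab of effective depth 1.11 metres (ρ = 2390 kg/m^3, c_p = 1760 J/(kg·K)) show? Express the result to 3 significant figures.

C_ocean = 1.60×10^8 J/(m²·K); C_land = 4.67×10^6 J/(m²·K).
A ∝ 1/C ⇒ A_land = A_ocean × C_ocean/C_land = 0.661 × 34.2 = 22.6 K.

22.6 K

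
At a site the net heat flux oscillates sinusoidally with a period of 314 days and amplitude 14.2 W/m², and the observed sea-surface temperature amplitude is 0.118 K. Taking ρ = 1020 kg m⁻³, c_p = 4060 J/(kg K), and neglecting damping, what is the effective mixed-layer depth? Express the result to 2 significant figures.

130 m

ω = 2π / 2.71×10^7 s = 2.32×10^-7 s⁻¹.
Required C = F₀ / (A ω) = 14.2 / (0.118 × 2.32×10^-7) = 5.20×10^8 J/(m²·K).
D = C / (ρ c_p) = 5.20×10^8 / (1020 × 4060) = 125 m.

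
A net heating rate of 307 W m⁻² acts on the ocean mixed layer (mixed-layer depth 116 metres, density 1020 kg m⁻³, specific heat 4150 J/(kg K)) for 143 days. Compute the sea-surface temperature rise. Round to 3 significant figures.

7.72 K

Areal heat capacity C = ρ c_p D = 1020 × 4150 × 116 = 4.91×10^8 J/(m^2 K).
Net heat input Q = F Δt = 307 × (143 days × 86400 s/day) = 3.79×10^9 J/m².
ΔT = Q / C = 3.79×10^9 / 4.91×10^8 = 7.72 K.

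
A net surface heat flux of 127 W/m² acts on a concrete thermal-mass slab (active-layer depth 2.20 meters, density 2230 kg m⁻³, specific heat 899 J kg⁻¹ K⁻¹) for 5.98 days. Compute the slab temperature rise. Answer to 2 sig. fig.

15 K

Areal heat capacity C = ρ c_p D = 2230 × 899 × 2.20 = 4.41×10^6 J/(m^2 K).
Net heat input Q = F Δt = 127 × (5.98 days × 86400 s/day) = 6.56×10^7 J/m².
ΔT = Q / C = 6.56×10^7 / 4.41×10^6 = 14.9 K.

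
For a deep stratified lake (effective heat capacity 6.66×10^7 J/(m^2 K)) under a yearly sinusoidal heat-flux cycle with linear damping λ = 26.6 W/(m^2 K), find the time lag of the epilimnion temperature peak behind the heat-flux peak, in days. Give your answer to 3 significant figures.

Areal heat capacity C = 6.66×10^7 J/(m^2 K) (given).
ω = 2π / 3.15×10^7 s = 1.99×10^-7 s⁻¹.
Phase lag φ = arctan(Cω/λ) = arctan(13.3/26.6) = 0.463 rad.
Time lag = φ / ω = 0.463 / 1.99×10^-7 = 2.32×10^6 s = 26.9 days.

26.9 days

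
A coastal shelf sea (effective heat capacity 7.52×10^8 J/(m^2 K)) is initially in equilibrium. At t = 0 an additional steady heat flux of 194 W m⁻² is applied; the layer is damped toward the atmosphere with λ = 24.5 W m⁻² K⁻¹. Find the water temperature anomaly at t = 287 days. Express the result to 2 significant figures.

4.4 K

Areal heat capacity C = 7.52×10^8 J/(m^2 K) (given).
τ = C / λ = 7.52×10^8 / 24.5 = 3.07×10^7 s.
Equilibrium anomaly ΔT_eq = F / λ = 194 / 24.5 = 7.92 K.
t = 287 days = 2.48×10^7 s, so t/τ = 0.808.
ΔT(t) = ΔT_eq (1 − e^(−t/τ)) = 7.92 × (1 − e^−0.808) = 4.39 K.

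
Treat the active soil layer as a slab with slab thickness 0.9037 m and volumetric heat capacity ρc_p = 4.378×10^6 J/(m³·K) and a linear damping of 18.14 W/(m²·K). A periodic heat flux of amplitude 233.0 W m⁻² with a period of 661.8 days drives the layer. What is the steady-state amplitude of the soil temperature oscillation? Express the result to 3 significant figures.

Areal heat capacity C = ρc_p × D = 4.378×10^6 × 0.9037 = 3.96×10^6 J/(m^2 K).
Angular frequency ω = 2π / T = 2π / 5.72×10^7 s = 1.10×10^-7 s⁻¹.
√((Cω)² + λ²) = √((0.435)² + 18.14²) = 18.1 W/(m²·K).
Amplitude A = F₀ / √((Cω)²+λ²) = 233.0 / 18.1 = 12.8 K.

12.8 K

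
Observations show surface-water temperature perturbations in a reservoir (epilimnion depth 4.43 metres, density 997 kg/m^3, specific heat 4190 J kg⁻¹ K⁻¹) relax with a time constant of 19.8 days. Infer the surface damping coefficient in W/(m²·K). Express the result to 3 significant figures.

Areal heat capacity C = ρ c_p D = 997 × 4190 × 4.43 = 1.85×10^7 J/(m²·K).
τ = 19.8 days = 1.71×10^6 s.
λ = C / τ = 1.85×10^7 / 1.71×10^6 = 10.8 W/(m²·K).

10.8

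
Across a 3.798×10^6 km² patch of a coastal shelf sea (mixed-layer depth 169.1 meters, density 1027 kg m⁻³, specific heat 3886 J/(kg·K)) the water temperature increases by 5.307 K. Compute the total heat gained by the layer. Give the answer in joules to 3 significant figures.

1.36×10^22 J

Areal heat capacity C = ρ c_p D = 1027 × 3886 × 169.1 = 6.75×10^8 J/(m²·K).
Heat per unit area: q = C ΔT = 6.75×10^8 × 5.307 = 3.58×10^9 J/m².
Total heat: Q = q × A = 3.58×10^9 × (3.798×10^6 × 10⁶ m²) = 1.36×10^22 J.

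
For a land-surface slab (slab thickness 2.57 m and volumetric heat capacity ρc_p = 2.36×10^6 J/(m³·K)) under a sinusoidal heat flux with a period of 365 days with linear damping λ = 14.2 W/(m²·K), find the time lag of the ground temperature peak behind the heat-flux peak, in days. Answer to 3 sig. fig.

4.93 days

Areal heat capacity C = ρc_p × D = 2.36×10^6 × 2.57 = 6.07×10^6 J m⁻² K⁻¹.
ω = 2π / 3.15×10^7 s = 1.99×10^-7 s⁻¹.
Phase lag φ = arctan(Cω/λ) = arctan(1.21/14.2) = 0.0849 rad.
Time lag = φ / ω = 0.0849 / 1.99×10^-7 = 4.26×10^5 s = 4.93 days.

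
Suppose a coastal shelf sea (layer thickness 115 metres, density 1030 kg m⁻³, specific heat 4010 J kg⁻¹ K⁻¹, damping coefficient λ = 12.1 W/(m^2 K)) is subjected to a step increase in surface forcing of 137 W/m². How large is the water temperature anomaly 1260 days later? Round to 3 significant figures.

Areal heat capacity C = ρ c_p D = 1030 × 4010 × 115 = 4.75×10^8 J/(m^2 K).
τ = C / λ = 4.75×10^8 / 12.1 = 3.93×10^7 s.
Equilibrium anomaly ΔT_eq = F / λ = 137 / 12.1 = 11.3 K.
t = 1260 days = 1.09×10^8 s, so t/τ = 2.77.
ΔT(t) = ΔT_eq (1 − e^(−t/τ)) = 11.3 × (1 − e^−2.77) = 10.6 K.

10.6 K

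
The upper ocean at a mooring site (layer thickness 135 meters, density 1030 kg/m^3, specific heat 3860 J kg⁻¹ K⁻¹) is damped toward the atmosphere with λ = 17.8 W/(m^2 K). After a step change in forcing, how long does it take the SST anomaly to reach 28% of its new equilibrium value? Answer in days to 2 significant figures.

110 days

Areal heat capacity C = ρ c_p D = 1030 × 3860 × 135 = 5.37×10^8 J m⁻² K⁻¹.
τ = C / λ = 5.37×10^8 / 17.8 = 3.02×10^7 s.
Fraction reached: 1 − e^(−t/τ) = 0.28 ⇒ t = −τ ln(1 − 0.28) = τ × 0.329.
t = 9.91×10^6 s = 115 days.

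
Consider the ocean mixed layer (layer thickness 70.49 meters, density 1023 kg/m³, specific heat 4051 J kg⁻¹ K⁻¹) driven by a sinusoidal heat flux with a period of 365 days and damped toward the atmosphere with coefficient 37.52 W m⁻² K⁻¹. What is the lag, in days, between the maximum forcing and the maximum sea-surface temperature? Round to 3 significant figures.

58.0 days

Areal heat capacity C = ρ c_p D = 1023 × 4051 × 70.49 = 2.92×10^8 J/(m^2 K).
ω = 2π / 3.15×10^7 s = 1.99×10^-7 s⁻¹.
Phase lag φ = arctan(Cω/λ) = arctan(58.2/37.52) = 0.998 rad.
Time lag = φ / ω = 0.998 / 1.99×10^-7 = 5.01×10^6 s = 58.0 days.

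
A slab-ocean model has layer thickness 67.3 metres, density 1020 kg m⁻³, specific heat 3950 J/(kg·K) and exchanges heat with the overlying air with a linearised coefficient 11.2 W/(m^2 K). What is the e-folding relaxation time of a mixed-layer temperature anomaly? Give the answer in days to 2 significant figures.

280 days

Areal heat capacity C = ρ c_p D = 1020 × 3950 × 67.3 = 2.71×10^8 J/(m²·K).
Relaxation time τ = C / λ = 2.71×10^8 / 11.2 = 2.42×10^7 s.
In days: 2.42×10^7 s / (86400 s/day) = 280 days.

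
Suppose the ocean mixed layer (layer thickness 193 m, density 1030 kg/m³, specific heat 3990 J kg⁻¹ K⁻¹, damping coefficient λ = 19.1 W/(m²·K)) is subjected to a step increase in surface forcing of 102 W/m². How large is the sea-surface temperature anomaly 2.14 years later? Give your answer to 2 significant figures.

Areal heat capacity C = ρ c_p D = 1030 × 3990 × 193 = 7.93×10^8 J/(m^2 K).
τ = C / λ = 7.93×10^8 / 19.1 = 4.15×10^7 s.
Equilibrium anomaly ΔT_eq = F / λ = 102 / 19.1 = 5.34 K.
t = 2.14 years = 6.75×10^7 s, so t/τ = 1.63.
ΔT(t) = ΔT_eq (1 − e^(−t/τ)) = 5.34 × (1 − e^−1.63) = 4.29 K.

4.3 K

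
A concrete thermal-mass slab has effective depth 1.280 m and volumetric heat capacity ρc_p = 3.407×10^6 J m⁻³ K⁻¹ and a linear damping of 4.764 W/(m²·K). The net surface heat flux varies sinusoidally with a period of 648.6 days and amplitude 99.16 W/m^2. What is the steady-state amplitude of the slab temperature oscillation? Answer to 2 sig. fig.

Areal heat capacity C = ρc_p × D = 3.407×10^6 × 1.280 = 4.36×10^6 J/(m^2 K).
Angular frequency ω = 2π / T = 2π / 5.60×10^7 s = 1.12×10^-7 s⁻¹.
√((Cω)² + λ²) = √((0.489)² + 4.764²) = 4.79 W/(m²·K).
Amplitude A = F₀ / √((Cω)²+λ²) = 99.16 / 4.79 = 20.7 K.

21 K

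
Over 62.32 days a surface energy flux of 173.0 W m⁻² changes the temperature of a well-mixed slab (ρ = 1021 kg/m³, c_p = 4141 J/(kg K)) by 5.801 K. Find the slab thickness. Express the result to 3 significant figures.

38.0 m

Heat input Q = F Δt = 173.0 × 5.38×10^6 s = 9.32×10^8 J/m².
Required areal heat capacity C = Q / ΔT = 1.61×10^8 J/(m²·K).
Depth D = C / (ρ c_p) = 1.61×10^8 / (1021 × 4141) = 38.0 m.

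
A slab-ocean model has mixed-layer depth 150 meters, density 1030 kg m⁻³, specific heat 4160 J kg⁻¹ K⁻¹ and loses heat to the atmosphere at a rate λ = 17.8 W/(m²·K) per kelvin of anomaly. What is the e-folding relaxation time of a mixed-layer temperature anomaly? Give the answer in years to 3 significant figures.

Areal heat capacity C = ρ c_p D = 1030 × 4160 × 150 = 6.43×10^8 J/(m²·K).
Relaxation time τ = C / λ = 6.43×10^8 / 17.8 = 3.61×10^7 s.
In years: 3.61×10^7 s / (3.156×10^7 s/year) = 1.14 years.

1.14 years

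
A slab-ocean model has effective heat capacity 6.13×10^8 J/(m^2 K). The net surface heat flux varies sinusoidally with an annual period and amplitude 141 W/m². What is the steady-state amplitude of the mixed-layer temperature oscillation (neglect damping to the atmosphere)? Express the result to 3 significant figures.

1.15 K

Areal heat capacity C = 6.13×10^8 J/(m^2 K) (given).
Angular frequency ω = 2π / T = 2π / 3.15×10^7 s = 1.99×10^-7 s⁻¹.
Cω = 6.13×10^8 × 1.99×10^-7 = 122 W/(m²·K).
Amplitude A = F₀ / (Cω) = 141 / 122 = 1.15 K.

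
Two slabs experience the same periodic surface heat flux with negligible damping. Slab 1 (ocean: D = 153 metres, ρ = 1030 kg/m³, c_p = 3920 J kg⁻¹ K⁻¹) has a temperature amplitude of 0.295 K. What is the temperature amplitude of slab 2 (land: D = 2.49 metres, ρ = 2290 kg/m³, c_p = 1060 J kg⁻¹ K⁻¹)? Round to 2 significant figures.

C_ocean = 6.18×10^8 J/(m²·K); C_land = 6.04×10^6 J/(m²·K).
A ∝ 1/C ⇒ A_land = A_ocean × C_ocean/C_land = 0.295 × 102 = 30.2 K.

30 K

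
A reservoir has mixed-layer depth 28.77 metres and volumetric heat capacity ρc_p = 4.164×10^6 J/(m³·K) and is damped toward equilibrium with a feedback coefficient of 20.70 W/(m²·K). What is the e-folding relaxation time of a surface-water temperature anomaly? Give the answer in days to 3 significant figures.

67.0 days

Areal heat capacity C = ρc_p × D = 4.164×10^6 × 28.77 = 1.20×10^8 J/(m²·K).
Relaxation time τ = C / λ = 1.20×10^8 / 20.70 = 5.79×10^6 s.
In days: 5.79×10^6 s / (86400 s/day) = 67.0 days.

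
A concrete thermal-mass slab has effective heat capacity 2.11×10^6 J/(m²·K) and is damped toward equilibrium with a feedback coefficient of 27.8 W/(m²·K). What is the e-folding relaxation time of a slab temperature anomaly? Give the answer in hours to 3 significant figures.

21.1 hours

Areal heat capacity C = 2.11×10^6 J/(m²·K) (given).
Relaxation time τ = C / λ = 2.11×10^6 / 27.8 = 75900 s.
In hours: 75900 s / (3600 s/hour) = 21.1 hours.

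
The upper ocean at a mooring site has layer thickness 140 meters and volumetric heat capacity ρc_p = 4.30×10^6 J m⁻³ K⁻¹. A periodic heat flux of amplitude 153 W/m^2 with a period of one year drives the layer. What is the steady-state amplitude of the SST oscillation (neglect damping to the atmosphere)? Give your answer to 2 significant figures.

1.3 K

Areal heat capacity C = ρc_p × D = 4.30×10^6 × 140 = 6.02×10^8 J/(m²·K).
Angular frequency ω = 2π / T = 2π / 3.15×10^7 s = 1.99×10^-7 s⁻¹.
Cω = 6.02×10^8 × 1.99×10^-7 = 120 W/(m²·K).
Amplitude A = F₀ / (Cω) = 153 / 120 = 1.28 K.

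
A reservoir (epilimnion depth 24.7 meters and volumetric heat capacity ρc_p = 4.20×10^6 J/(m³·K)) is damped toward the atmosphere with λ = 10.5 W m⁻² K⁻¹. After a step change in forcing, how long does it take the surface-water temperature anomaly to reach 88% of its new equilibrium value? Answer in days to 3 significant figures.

Areal heat capacity C = ρc_p × D = 4.20×10^6 × 24.7 = 1.04×10^8 J/(m^2 K).
τ = C / λ = 1.04×10^8 / 10.5 = 9.88×10^6 s.
Fraction reached: 1 − e^(−t/τ) = 0.88 ⇒ t = −τ ln(1 − 0.88) = τ × 2.12.
t = 2.09×10^7 s = 242 days.

242 days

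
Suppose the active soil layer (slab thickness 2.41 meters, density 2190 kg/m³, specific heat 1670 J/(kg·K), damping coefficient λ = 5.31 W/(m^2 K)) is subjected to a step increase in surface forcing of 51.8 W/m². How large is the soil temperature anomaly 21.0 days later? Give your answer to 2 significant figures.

Areal heat capacity C = ρ c_p D = 2190 × 1670 × 2.41 = 8.81×10^6 J/(m^2 K).
τ = C / λ = 8.81×10^6 / 5.31 = 1.66×10^6 s.
Equilibrium anomaly ΔT_eq = F / λ = 51.8 / 5.31 = 9.76 K.
t = 21.0 days = 1.81×10^6 s, so t/τ = 1.09.
ΔT(t) = ΔT_eq (1 − e^(−t/τ)) = 9.76 × (1 − e^−1.09) = 6.49 K.

6.5 K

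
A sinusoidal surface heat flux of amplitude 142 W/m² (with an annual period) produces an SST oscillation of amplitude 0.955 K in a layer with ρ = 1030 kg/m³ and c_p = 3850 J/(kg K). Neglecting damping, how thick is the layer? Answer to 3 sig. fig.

ω = 2π / 3.15×10^7 s = 1.99×10^-7 s⁻¹.
Required C = F₀ / (A ω) = 142 / (0.955 × 1.99×10^-7) = 7.46×10^8 J/(m²·K).
D = C / (ρ c_p) = 7.46×10^8 / (1030 × 3850) = 188 m.

188 m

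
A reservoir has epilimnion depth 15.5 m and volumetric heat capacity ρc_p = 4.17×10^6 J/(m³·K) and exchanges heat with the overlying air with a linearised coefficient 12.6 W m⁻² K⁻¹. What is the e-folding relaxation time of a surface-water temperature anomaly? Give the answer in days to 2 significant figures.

Areal heat capacity C = ρc_p × D = 4.17×10^6 × 15.5 = 6.46×10^7 J/(m²·K).
Relaxation time τ = C / λ = 6.46×10^7 / 12.6 = 5.13×10^6 s.
In days: 5.13×10^6 s / (86400 s/day) = 59.4 days.

59 days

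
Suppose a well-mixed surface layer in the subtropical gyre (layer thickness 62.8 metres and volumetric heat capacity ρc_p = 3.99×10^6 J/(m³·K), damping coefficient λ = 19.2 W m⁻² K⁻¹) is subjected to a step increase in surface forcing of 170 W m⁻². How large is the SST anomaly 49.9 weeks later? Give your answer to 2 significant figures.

8.0 K

Areal heat capacity C = ρc_p × D = 3.99×10^6 × 62.8 = 2.51×10^8 J/(m²·K).
τ = C / λ = 2.51×10^8 / 19.2 = 1.31×10^7 s.
Equilibrium anomaly ΔT_eq = F / λ = 170 / 19.2 = 8.85 K.
t = 49.9 weeks = 3.02×10^7 s, so t/τ = 2.31.
ΔT(t) = ΔT_eq (1 − e^(−t/τ)) = 8.85 × (1 − e^−2.31) = 7.98 K.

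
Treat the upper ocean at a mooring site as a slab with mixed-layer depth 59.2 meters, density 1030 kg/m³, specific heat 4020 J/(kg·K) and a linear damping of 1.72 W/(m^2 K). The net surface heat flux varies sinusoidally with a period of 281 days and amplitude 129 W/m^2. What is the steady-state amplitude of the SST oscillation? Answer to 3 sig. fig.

2.03 K

Areal heat capacity C = ρ c_p D = 1030 × 4020 × 59.2 = 2.45×10^8 J m⁻² K⁻¹.
Angular frequency ω = 2π / T = 2π / 2.43×10^7 s = 2.59×10^-7 s⁻¹.
√((Cω)² + λ²) = √((63.4)² + 1.72²) = 63.5 W/(m²·K).
Amplitude A = F₀ / √((Cω)²+λ²) = 129 / 63.5 = 2.03 K.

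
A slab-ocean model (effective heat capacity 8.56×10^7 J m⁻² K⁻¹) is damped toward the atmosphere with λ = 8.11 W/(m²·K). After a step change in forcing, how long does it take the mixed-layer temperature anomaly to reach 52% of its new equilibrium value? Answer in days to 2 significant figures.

90 days

Areal heat capacity C = 8.56×10^7 J m⁻² K⁻¹ (given).
τ = C / λ = 8.56×10^7 / 8.11 = 1.06×10^7 s.
Fraction reached: 1 − e^(−t/τ) = 0.52 ⇒ t = −τ ln(1 − 0.52) = τ × 0.734.
t = 7.75×10^6 s = 89.7 days.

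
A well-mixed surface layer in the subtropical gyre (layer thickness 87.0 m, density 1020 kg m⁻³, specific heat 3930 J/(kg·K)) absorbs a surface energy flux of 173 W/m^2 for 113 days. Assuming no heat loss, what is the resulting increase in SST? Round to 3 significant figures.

Areal heat capacity C = ρ c_p D = 1020 × 3930 × 87.0 = 3.49×10^8 J m⁻² K⁻¹.
Net heat input Q = F Δt = 173 × (113 days × 86400 s/day) = 1.69×10^9 J/m².
ΔT = Q / C = 1.69×10^9 / 3.49×10^8 = 4.84 K.

4.84 K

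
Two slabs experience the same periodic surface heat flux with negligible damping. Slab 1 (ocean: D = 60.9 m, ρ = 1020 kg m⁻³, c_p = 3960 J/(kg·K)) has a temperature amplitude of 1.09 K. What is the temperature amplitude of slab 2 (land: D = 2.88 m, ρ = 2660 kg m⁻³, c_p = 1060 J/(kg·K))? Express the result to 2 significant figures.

C_ocean = 2.46×10^8 J/(m²·K); C_land = 8.12×10^6 J/(m²·K).
A ∝ 1/C ⇒ A_land = A_ocean × C_ocean/C_land = 1.09 × 30.3 = 33.0 K.

33 K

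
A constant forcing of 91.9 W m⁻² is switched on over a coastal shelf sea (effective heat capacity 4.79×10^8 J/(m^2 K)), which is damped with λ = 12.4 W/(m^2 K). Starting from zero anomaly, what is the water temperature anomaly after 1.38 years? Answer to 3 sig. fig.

Areal heat capacity C = 4.79×10^8 J/(m^2 K) (given).
τ = C / λ = 4.79×10^8 / 12.4 = 3.86×10^7 s.
Equilibrium anomaly ΔT_eq = F / λ = 91.9 / 12.4 = 7.41 K.
t = 1.38 years = 4.35×10^7 s, so t/τ = 1.13.
ΔT(t) = ΔT_eq (1 − e^(−t/τ)) = 7.41 × (1 − e^−1.13) = 5.01 K.

5.01 K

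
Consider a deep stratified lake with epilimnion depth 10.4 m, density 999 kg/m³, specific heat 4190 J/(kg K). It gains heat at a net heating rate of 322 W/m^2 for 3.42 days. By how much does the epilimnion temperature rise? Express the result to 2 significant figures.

Areal heat capacity C = ρ c_p D = 999 × 4190 × 10.4 = 4.35×10^7 J/(m^2 K).
Net heat input Q = F Δt = 322 × (3.42 days × 86400 s/day) = 9.51×10^7 J/m².
ΔT = Q / C = 9.51×10^7 / 4.35×10^7 = 2.19 K.

2.2 K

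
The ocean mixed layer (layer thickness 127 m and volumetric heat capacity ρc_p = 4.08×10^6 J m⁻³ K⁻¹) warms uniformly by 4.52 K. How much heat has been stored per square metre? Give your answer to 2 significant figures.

Areal heat capacity C = ρc_p × D = 4.08×10^6 × 127 = 5.18×10^8 J/(m^2 K).
ΔQ = C ΔT = 5.18×10^8 × 4.52 = 2.34×10^9 J/m².

2.3×10^9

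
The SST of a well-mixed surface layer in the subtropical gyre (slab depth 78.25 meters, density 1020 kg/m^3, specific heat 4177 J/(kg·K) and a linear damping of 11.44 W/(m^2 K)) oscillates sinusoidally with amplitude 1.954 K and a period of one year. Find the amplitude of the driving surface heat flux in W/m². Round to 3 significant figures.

Areal heat capacity C = ρ c_p D = 1020 × 4177 × 78.25 = 3.33×10^8 J/(m²·K).
ω = 2π / 3.15×10^7 s = 1.99×10^-7 s⁻¹.
√((Cω)² + λ²) = √((66.4)² + 11.44²) = 67.4 W/(m²·K).
F₀ = A × √((Cω)²+λ²) = 1.954 × 67.4 = 132 W/m².

132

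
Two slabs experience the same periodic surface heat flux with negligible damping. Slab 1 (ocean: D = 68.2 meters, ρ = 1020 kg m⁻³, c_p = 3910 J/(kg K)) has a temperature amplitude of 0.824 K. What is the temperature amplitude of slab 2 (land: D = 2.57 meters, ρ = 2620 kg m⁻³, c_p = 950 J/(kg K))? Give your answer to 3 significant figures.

C_ocean = 2.72×10^8 J/(m²·K); C_land = 6.40×10^6 J/(m²·K).
A ∝ 1/C ⇒ A_land = A_ocean × C_ocean/C_land = 0.824 × 42.5 = 35.0 K.

35.0 K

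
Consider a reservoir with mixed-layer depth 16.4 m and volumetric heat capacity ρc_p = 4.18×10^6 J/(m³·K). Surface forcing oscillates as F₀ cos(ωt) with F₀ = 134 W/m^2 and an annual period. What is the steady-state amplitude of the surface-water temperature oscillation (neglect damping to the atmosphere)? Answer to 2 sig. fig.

Areal heat capacity C = ρc_p × D = 4.18×10^6 × 16.4 = 6.86×10^7 J/(m^2 K).
Angular frequency ω = 2π / T = 2π / 3.15×10^7 s = 1.99×10^-7 s⁻¹.
Cω = 6.86×10^7 × 1.99×10^-7 = 13.7 W/(m²·K).
Amplitude A = F₀ / (Cω) = 134 / 13.7 = 9.81 K.

9.8 K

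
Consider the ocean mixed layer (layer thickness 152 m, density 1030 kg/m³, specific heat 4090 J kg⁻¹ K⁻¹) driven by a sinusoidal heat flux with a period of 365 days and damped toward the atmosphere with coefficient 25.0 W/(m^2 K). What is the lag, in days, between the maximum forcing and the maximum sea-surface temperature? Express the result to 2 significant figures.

80 days

Areal heat capacity C = ρ c_p D = 1030 × 4090 × 152 = 6.40×10^8 J/(m^2 K).
ω = 2π / 3.15×10^7 s = 1.99×10^-7 s⁻¹.
Phase lag φ = arctan(Cω/λ) = arctan(128/25.0) = 1.38 rad.
Time lag = φ / ω = 1.38 / 1.99×10^-7 = 6.91×10^6 s = 80.0 days.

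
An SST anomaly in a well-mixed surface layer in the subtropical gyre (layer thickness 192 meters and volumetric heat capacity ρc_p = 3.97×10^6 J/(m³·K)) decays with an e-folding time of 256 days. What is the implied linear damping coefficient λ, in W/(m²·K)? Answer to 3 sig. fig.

34.5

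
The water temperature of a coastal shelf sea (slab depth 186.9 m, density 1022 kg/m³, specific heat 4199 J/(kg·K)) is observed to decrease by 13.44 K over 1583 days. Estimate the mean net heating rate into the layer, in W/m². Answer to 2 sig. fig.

-79

Areal heat capacity C = ρ c_p D = 1022 × 4199 × 186.9 = 8.02×10^8 J m⁻² K⁻¹.
Required heat per unit area: Q = C ΔT = 8.02×10^8 × -13.44 = -1.08×10^10 J/m².
Flux F = Q / Δt = -1.08×10^10 / 1.37×10^8 s = -78.8 W/m².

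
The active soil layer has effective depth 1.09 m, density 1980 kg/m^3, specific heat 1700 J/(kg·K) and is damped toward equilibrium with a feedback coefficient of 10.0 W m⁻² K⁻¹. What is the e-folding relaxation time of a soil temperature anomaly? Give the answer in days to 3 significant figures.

4.25 days

Areal heat capacity C = ρ c_p D = 1980 × 1700 × 1.09 = 3.67×10^6 J/(m²·K).
Relaxation time τ = C / λ = 3.67×10^6 / 10.0 = 3.67×10^5 s.
In days: 3.67×10^5 s / (86400 s/day) = 4.25 days.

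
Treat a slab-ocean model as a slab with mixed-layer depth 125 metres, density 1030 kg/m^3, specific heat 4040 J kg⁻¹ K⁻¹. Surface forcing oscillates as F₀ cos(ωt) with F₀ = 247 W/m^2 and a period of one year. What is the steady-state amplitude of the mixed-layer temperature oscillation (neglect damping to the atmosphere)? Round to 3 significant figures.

2.38 K

Areal heat capacity C = ρ c_p D = 1030 × 4040 × 125 = 5.20×10^8 J/(m^2 K).
Angular frequency ω = 2π / T = 2π / 3.15×10^7 s = 1.99×10^-7 s⁻¹.
Cω = 5.20×10^8 × 1.99×10^-7 = 104 W/(m²·K).
Amplitude A = F₀ / (Cω) = 247 / 104 = 2.38 K.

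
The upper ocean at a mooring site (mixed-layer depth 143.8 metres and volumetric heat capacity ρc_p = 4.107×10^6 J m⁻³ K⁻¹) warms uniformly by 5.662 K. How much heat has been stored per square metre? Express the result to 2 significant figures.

3.3×10^9

Areal heat capacity C = ρc_p × D = 4.107×10^6 × 143.8 = 5.91×10^8 J m⁻² K⁻¹.
ΔQ = C ΔT = 5.91×10^8 × 5.662 = 3.34×10^9 J/m².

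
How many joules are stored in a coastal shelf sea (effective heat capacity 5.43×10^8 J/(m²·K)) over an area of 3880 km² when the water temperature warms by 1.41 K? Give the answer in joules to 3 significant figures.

2.97×10^18 J

Areal heat capacity C = 5.43×10^8 J/(m²·K) (given).
Heat per unit area: q = C ΔT = 5.43×10^8 × 1.41 = 7.66×10^8 J/m².
Total heat: Q = q × A = 7.66×10^8 × (3880 × 10⁶ m²) = 2.97×10^18 J.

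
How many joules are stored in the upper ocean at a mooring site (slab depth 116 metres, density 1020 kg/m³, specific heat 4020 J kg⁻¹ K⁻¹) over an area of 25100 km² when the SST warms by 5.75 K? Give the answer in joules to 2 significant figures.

6.9×10^19 J

Areal heat capacity C = ρ c_p D = 1020 × 4020 × 116 = 4.76×10^8 J/(m^2 K).
Heat per unit area: q = C ΔT = 4.76×10^8 × 5.75 = 2.73×10^9 J/m².
Total heat: Q = q × A = 2.73×10^9 × (25100 × 10⁶ m²) = 6.86×10^19 J.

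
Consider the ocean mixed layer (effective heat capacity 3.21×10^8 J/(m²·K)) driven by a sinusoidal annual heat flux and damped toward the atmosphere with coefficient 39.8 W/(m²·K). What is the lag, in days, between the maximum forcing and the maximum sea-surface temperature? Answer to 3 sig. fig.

Areal heat capacity C = 3.21×10^8 J/(m²·K) (given).
ω = 2π / 3.15×10^7 s = 1.99×10^-7 s⁻¹.
Phase lag φ = arctan(Cω/λ) = arctan(64.0/39.8) = 1.01 rad.
Time lag = φ / ω = 1.01 / 1.99×10^-7 = 5.09×10^6 s = 58.9 days.

58.9 days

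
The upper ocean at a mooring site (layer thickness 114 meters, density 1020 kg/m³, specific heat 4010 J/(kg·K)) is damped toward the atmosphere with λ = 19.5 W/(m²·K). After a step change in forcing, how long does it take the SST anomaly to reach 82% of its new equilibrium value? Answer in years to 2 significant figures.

Areal heat capacity C = ρ c_p D = 1020 × 4010 × 114 = 4.66×10^8 J m⁻² K⁻¹.
τ = C / λ = 4.66×10^8 / 19.5 = 2.39×10^7 s.
Fraction reached: 1 − e^(−t/τ) = 0.82 ⇒ t = −τ ln(1 − 0.82) = τ × 1.71.
t = 4.10×10^7 s = 1.30 years.

1.3 years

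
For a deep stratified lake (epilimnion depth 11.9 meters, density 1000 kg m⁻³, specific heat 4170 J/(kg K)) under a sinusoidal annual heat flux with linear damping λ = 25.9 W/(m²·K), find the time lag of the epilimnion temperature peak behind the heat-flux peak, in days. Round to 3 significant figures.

Areal heat capacity C = ρ c_p D = 1000 × 4170 × 11.9 = 4.96×10^7 J m⁻² K⁻¹.
ω = 2π / 3.15×10^7 s = 1.99×10^-7 s⁻¹.
Phase lag φ = arctan(Cω/λ) = arctan(9.89/25.9) = 0.365 rad.
Time lag = φ / ω = 0.365 / 1.99×10^-7 = 1.83×10^6 s = 21.2 days.

21.2 days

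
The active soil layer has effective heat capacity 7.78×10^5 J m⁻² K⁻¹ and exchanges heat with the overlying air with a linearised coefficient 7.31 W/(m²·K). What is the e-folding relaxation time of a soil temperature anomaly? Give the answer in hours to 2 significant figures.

30 hours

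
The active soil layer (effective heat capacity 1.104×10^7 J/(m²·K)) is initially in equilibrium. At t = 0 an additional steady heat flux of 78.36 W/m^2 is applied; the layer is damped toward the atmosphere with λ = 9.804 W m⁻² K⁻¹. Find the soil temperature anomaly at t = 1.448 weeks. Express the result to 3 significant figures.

4.32 K

Areal heat capacity C = 1.104×10^7 J/(m²·K) (given).
τ = C / λ = 1.10×10^7 / 9.804 = 1.13×10^6 s.
Equilibrium anomaly ΔT_eq = F / λ = 78.36 / 9.804 = 7.99 K.
t = 1.448 weeks = 8.76×10^5 s, so t/τ = 0.778.
ΔT(t) = ΔT_eq (1 − e^(−t/τ)) = 7.99 × (1 − e^−0.778) = 4.32 K.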